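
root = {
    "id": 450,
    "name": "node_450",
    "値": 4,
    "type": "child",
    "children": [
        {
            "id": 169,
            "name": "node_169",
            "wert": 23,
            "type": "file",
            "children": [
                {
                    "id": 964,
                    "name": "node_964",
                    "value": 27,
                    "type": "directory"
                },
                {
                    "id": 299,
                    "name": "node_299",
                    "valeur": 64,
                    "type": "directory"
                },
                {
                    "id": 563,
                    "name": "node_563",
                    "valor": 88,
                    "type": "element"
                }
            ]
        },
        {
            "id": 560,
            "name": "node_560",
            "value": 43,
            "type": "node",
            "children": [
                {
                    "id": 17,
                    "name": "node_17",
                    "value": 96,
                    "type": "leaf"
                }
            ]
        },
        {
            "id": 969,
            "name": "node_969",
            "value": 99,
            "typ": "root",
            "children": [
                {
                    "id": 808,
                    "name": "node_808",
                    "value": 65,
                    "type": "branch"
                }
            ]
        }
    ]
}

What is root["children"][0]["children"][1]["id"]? 299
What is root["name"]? "node_450"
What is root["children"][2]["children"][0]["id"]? 808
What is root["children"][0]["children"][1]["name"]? "node_299"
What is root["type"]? "child"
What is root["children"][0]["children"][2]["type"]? "element"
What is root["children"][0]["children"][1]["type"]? "directory"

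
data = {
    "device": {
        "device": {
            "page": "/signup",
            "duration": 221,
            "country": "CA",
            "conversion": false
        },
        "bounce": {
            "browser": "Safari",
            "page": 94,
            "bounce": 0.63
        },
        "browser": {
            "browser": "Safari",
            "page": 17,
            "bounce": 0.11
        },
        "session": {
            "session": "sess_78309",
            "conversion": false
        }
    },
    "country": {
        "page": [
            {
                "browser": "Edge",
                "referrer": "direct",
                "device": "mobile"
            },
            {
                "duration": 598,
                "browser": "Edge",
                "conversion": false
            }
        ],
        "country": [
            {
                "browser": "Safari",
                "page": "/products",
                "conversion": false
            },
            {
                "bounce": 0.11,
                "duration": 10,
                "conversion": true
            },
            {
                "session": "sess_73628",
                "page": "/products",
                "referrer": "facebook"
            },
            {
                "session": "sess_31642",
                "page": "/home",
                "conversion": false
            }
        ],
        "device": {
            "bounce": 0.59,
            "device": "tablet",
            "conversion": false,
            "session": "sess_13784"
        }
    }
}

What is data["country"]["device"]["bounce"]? 0.59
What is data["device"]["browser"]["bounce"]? 0.11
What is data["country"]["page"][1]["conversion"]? False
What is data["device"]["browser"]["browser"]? "Safari"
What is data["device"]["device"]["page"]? "/signup"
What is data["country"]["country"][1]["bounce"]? 0.11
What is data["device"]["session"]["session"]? "sess_78309"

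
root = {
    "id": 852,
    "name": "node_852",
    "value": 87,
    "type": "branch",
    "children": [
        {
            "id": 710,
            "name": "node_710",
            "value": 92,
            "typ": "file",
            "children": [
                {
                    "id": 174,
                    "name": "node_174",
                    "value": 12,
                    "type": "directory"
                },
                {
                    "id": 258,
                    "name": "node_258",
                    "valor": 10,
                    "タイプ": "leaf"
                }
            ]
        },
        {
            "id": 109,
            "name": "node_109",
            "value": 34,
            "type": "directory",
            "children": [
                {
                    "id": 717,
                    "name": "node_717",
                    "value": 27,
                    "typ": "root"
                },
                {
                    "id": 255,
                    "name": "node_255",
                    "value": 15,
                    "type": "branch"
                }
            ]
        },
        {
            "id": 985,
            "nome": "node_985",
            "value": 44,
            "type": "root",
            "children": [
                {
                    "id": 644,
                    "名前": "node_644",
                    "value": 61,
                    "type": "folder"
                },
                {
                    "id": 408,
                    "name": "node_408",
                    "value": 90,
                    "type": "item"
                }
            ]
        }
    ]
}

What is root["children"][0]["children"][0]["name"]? "node_174"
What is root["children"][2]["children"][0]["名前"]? "node_644"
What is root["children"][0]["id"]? 710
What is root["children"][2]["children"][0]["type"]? "folder"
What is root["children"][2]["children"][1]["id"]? 408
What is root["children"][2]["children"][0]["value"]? 61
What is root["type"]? "branch"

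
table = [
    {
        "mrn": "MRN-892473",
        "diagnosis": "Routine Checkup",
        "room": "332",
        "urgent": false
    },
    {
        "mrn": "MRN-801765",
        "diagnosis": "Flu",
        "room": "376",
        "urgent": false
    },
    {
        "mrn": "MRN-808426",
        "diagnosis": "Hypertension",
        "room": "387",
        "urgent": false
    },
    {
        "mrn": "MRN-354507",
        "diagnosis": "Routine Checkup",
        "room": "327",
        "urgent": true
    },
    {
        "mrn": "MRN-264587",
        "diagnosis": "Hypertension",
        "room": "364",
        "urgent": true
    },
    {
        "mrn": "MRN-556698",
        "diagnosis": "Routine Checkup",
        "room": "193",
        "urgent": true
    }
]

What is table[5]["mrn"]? "MRN-556698"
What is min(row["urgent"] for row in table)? False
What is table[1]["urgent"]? False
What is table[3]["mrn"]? "MRN-354507"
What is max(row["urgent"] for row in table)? True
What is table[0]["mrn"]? "MRN-892473"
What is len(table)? 6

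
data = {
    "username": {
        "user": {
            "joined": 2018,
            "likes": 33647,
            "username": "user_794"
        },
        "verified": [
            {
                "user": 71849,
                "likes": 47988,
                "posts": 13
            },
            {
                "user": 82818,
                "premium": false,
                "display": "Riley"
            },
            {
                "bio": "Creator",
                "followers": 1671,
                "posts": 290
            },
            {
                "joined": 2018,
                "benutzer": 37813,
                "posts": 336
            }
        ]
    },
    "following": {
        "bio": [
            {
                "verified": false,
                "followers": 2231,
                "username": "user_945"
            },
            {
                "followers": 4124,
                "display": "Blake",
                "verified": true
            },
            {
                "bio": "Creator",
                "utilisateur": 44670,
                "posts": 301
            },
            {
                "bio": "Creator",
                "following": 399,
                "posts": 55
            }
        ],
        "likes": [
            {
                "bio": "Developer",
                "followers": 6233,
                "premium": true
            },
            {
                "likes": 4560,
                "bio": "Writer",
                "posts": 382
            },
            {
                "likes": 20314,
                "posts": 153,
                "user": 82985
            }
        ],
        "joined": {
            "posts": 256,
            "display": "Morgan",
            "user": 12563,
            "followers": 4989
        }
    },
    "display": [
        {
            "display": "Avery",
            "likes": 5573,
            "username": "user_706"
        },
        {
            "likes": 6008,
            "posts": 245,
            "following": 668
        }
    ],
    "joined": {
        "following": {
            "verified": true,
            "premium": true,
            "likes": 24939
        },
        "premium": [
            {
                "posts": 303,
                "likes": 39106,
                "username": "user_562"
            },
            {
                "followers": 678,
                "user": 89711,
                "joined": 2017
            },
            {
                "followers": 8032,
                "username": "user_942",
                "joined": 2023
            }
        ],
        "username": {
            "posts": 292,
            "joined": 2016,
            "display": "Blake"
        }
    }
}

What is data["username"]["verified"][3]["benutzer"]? 37813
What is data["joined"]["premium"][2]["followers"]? 8032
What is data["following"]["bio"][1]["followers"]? 4124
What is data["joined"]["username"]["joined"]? 2016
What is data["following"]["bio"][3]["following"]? 399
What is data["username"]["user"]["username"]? "user_794"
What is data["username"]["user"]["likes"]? 33647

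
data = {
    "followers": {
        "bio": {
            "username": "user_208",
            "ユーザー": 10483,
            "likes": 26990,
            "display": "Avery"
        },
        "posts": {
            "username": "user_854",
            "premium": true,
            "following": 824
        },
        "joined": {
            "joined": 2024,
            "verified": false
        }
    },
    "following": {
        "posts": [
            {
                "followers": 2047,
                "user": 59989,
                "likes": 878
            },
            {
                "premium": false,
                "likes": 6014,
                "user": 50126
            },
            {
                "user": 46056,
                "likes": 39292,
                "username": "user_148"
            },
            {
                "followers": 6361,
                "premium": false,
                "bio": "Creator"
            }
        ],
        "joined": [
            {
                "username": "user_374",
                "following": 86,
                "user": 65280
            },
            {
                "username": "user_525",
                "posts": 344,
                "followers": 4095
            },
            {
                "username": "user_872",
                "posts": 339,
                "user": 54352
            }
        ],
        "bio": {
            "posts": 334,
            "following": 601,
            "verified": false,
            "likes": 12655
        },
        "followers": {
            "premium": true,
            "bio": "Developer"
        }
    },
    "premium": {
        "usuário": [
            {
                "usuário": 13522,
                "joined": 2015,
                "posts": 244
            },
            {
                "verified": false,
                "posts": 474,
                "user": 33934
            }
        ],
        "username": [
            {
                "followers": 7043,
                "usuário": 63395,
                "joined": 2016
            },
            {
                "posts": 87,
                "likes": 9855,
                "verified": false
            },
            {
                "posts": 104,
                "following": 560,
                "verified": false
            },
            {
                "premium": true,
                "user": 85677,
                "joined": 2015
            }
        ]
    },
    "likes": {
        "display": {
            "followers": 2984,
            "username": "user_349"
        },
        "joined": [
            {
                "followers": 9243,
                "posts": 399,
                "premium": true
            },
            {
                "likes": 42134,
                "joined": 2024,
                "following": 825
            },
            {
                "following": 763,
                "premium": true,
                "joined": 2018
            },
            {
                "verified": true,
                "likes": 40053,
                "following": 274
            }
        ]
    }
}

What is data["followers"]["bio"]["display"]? "Avery"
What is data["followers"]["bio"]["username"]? "user_208"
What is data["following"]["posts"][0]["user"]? 59989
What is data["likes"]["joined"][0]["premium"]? True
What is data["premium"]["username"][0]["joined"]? 2016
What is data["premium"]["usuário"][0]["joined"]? 2015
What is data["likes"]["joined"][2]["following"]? 763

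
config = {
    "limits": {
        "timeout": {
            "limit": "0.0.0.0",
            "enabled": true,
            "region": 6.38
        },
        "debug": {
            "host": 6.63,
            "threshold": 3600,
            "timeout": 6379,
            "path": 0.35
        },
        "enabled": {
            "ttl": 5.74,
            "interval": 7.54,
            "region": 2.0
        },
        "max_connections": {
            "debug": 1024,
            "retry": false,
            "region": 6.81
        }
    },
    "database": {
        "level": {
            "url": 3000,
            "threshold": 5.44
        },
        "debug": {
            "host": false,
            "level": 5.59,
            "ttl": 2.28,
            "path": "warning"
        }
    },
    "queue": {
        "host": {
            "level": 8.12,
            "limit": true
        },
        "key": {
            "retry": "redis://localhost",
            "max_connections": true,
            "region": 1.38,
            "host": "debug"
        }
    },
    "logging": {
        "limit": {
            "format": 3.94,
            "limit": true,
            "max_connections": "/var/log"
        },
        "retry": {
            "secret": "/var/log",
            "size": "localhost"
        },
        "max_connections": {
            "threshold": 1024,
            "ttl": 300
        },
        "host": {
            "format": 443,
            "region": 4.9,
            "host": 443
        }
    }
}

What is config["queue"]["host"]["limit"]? True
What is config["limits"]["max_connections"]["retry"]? False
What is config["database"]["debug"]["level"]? 5.59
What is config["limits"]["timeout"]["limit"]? "0.0.0.0"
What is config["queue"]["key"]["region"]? 1.38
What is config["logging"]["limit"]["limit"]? True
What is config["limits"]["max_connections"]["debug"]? 1024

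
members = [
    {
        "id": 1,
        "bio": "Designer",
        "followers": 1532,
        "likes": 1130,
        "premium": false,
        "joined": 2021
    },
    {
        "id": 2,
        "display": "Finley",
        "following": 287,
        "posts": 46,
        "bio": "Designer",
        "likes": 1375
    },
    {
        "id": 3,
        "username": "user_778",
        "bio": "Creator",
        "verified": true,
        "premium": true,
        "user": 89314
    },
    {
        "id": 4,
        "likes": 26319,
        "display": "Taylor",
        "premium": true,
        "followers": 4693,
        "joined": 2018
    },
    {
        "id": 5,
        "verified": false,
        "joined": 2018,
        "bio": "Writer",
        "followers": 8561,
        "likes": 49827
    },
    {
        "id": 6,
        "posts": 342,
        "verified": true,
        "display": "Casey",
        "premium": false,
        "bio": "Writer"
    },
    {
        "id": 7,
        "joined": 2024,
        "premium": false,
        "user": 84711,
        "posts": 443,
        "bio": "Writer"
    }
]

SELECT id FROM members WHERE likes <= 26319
[1, 2, 4]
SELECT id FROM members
[1, 2, 3, 4, 5, 6, 7]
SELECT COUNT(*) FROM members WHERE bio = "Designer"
2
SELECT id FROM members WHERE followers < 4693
[1]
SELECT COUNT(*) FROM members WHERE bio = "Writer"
3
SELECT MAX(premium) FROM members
True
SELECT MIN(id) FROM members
1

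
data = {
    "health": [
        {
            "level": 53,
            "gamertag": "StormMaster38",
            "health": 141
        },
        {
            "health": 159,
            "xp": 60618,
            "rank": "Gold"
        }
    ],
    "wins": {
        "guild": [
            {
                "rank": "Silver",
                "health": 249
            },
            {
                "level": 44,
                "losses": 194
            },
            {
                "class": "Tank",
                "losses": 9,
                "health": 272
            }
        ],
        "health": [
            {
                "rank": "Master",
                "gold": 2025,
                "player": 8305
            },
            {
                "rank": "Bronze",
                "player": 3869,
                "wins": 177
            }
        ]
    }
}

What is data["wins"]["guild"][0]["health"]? 249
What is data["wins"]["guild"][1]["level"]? 44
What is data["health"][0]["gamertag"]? "StormMaster38"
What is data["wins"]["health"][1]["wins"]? 177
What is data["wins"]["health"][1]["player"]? 3869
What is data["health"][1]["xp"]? 60618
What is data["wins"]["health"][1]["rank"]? "Bronze"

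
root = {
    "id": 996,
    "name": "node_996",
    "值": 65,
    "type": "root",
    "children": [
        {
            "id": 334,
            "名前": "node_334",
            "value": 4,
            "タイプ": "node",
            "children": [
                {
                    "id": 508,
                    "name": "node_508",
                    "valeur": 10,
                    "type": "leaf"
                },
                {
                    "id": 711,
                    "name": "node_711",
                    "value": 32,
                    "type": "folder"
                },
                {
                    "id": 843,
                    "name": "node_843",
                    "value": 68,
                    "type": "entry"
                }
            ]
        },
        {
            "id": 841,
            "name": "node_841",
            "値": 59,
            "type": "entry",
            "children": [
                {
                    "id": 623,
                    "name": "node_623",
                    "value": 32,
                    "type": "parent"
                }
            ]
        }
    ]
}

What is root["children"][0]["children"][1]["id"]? 711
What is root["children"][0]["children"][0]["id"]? 508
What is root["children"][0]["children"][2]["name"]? "node_843"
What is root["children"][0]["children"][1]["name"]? "node_711"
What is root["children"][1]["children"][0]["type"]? "parent"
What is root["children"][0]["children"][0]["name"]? "node_508"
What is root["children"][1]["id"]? 841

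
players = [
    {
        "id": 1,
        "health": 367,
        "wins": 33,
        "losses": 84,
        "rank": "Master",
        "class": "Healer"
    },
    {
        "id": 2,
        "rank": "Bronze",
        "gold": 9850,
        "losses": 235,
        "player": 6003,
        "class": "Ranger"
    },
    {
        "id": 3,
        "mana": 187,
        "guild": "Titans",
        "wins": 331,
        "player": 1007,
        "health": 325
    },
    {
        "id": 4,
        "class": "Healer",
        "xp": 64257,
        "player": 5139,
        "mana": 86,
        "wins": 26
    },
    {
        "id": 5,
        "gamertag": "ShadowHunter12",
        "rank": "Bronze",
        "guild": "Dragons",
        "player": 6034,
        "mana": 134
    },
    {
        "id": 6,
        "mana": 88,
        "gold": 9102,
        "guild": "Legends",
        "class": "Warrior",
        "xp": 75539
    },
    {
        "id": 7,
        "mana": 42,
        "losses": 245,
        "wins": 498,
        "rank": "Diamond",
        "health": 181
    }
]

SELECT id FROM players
[1, 2, 3, 4, 5, 6, 7]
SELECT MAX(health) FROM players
367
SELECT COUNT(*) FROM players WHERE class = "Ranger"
1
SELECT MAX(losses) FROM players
245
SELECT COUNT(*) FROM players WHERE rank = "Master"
1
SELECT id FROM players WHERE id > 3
[4, 5, 6, 7]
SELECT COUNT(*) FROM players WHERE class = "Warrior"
1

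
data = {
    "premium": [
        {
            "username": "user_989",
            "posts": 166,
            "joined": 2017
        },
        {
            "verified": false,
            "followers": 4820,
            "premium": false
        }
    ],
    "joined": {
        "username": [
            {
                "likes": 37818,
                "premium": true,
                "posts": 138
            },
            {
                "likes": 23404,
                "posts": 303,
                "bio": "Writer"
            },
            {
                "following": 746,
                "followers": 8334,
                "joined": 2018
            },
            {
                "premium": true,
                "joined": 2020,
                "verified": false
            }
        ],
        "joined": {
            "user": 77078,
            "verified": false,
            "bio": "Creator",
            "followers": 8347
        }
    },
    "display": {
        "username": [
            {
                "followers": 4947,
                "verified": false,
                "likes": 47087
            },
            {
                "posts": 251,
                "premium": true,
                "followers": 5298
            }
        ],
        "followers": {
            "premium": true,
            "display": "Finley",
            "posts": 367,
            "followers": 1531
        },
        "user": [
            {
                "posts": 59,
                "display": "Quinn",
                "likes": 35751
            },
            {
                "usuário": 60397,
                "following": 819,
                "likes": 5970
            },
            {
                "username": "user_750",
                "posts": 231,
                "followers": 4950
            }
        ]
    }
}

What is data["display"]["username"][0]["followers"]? 4947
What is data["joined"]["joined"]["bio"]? "Creator"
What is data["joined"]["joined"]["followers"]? 8347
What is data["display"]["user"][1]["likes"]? 5970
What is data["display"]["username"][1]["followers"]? 5298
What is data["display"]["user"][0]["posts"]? 59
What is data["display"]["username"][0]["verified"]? False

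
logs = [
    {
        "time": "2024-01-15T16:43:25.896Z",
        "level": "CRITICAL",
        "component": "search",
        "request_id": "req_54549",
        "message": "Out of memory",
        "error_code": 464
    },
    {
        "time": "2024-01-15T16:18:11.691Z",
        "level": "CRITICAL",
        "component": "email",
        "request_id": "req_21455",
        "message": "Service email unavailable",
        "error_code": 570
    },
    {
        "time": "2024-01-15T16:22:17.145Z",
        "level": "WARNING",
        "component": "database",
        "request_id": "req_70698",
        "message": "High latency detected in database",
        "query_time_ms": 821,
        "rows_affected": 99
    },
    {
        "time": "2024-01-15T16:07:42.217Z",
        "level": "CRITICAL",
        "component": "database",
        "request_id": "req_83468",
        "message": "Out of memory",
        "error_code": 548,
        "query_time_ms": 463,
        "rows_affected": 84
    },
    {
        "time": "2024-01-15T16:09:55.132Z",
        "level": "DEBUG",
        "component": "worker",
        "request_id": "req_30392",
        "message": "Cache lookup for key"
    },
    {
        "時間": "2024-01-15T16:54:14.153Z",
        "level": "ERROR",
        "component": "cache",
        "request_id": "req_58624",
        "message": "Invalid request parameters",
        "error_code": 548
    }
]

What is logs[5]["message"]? "Invalid request parameters"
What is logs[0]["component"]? "search"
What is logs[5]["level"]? "ERROR"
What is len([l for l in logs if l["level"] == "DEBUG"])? 1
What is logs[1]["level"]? "CRITICAL"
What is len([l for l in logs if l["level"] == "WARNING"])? 1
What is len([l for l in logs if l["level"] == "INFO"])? 0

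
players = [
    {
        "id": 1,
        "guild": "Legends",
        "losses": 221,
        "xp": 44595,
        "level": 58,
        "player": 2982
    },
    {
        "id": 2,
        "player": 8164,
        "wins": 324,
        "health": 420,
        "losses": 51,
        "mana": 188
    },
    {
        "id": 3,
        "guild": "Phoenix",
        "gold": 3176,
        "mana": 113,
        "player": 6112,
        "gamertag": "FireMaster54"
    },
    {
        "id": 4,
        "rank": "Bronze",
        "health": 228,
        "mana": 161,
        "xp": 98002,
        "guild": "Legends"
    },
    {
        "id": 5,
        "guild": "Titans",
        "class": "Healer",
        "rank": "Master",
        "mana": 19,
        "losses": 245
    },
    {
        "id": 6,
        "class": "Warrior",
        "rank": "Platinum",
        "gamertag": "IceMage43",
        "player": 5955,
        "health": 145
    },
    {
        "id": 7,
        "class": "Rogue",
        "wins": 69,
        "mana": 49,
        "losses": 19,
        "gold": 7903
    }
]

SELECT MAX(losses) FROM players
245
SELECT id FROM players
[1, 2, 3, 4, 5, 6, 7]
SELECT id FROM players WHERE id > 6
[7]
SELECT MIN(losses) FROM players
19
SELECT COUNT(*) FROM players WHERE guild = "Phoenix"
1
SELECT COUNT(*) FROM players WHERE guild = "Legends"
2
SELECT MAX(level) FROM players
58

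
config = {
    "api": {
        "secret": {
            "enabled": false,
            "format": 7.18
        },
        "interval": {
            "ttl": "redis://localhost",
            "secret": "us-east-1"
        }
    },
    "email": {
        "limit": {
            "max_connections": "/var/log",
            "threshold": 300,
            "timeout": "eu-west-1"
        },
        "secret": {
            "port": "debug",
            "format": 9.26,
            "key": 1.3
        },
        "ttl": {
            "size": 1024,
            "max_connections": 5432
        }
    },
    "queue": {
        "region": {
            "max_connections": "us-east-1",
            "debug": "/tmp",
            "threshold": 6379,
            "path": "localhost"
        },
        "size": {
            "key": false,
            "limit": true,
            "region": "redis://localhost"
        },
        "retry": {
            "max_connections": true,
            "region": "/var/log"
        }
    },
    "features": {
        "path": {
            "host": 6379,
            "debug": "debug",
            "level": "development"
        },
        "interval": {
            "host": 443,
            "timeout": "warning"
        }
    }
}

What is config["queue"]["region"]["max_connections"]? "us-east-1"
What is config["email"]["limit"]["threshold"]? 300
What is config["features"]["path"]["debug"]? "debug"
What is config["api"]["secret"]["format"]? 7.18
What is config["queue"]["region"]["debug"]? "/tmp"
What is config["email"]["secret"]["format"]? 9.26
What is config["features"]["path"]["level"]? "development"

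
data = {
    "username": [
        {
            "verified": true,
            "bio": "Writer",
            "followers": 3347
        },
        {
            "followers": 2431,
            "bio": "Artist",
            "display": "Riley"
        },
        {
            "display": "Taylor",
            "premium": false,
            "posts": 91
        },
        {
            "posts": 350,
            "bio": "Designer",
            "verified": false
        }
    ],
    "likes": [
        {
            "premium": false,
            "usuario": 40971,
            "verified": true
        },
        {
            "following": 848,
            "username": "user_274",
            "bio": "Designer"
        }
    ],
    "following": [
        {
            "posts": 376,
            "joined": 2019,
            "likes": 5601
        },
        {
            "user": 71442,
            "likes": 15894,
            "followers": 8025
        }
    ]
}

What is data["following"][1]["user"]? 71442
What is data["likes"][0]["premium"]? False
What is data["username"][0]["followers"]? 3347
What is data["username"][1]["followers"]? 2431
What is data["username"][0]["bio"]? "Writer"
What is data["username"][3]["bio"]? "Designer"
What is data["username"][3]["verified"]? False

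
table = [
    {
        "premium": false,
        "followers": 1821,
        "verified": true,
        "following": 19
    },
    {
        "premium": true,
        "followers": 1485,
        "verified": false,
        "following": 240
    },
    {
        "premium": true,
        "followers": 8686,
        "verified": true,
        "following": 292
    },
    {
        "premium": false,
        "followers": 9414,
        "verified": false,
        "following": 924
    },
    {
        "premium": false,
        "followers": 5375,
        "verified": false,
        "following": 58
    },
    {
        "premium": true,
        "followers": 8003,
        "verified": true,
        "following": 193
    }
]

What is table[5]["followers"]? 8003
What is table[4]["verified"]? False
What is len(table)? 6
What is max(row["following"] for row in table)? 924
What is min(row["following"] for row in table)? 19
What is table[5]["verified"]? True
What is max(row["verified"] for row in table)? True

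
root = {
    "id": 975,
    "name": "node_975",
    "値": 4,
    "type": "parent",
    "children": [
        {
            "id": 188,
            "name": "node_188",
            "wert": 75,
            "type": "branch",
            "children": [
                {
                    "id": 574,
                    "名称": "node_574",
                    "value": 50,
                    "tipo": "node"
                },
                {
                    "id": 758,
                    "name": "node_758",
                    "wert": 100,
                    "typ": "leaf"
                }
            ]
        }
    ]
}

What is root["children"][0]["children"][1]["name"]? "node_758"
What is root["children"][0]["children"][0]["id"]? 574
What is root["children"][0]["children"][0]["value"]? 50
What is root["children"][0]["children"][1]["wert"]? 100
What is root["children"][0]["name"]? "node_188"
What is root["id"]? 975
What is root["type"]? "parent"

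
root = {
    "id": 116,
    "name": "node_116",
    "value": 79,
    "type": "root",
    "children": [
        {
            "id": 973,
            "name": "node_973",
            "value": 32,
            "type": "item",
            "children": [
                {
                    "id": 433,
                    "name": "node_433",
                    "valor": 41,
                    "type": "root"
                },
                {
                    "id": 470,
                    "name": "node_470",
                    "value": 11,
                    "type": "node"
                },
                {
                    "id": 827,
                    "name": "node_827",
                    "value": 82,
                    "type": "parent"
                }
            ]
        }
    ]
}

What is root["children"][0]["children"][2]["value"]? 82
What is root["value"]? 79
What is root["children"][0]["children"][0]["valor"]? 41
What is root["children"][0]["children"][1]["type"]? "node"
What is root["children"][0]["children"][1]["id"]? 470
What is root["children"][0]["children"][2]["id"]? 827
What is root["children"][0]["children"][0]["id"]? 433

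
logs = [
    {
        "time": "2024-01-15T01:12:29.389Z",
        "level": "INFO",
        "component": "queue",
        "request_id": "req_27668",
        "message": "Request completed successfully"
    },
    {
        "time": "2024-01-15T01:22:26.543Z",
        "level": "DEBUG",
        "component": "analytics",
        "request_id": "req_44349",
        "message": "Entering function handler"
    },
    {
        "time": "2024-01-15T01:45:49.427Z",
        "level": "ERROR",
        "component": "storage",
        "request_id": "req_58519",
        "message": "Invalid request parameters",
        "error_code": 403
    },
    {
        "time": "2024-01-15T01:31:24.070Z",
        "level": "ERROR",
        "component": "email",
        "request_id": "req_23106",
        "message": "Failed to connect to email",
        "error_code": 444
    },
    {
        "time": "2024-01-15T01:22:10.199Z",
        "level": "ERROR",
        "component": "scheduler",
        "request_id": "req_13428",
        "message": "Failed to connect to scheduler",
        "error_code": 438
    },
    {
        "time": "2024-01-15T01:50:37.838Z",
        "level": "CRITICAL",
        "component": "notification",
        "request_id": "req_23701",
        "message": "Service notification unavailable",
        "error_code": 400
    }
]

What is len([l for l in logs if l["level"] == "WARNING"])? 0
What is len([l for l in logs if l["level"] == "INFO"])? 1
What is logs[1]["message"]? "Entering function handler"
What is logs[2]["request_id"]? "req_58519"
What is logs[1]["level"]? "DEBUG"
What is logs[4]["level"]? "ERROR"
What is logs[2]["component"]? "storage"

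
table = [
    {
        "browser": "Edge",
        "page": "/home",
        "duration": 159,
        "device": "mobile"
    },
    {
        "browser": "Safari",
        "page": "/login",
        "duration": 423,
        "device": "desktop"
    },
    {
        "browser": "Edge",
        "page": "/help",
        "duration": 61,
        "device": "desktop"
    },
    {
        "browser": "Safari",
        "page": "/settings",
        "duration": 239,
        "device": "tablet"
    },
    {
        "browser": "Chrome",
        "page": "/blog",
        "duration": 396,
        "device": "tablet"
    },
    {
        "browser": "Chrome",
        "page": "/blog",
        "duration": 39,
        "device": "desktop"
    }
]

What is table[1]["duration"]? 423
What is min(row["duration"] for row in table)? 39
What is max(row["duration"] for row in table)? 423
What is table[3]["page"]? "/settings"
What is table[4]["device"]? "tablet"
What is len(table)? 6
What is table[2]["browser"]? "Edge"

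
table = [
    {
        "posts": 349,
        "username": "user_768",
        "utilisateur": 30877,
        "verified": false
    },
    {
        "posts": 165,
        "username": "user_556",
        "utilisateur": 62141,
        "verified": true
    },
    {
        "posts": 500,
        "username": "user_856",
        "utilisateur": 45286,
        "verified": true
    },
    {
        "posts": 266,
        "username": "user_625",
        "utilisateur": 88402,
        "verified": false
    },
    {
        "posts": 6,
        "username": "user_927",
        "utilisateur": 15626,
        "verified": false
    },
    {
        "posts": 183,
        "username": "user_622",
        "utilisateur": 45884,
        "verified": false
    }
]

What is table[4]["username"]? "user_927"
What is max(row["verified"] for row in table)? True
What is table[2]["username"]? "user_856"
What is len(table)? 6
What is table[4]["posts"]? 6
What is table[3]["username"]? "user_625"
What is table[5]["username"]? "user_622"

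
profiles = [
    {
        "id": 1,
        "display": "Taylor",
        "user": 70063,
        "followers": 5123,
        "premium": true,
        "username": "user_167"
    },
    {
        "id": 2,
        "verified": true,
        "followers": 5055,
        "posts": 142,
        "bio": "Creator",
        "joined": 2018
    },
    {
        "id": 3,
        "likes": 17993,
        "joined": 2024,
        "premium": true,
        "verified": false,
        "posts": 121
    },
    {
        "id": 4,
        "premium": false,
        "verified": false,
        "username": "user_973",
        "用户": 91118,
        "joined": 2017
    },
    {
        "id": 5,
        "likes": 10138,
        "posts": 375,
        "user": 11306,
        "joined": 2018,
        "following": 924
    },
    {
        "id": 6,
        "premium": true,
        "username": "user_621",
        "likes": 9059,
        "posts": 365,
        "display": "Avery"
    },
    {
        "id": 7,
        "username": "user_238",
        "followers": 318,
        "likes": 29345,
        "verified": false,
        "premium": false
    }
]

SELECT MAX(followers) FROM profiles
5123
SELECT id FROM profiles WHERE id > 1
[2, 3, 4, 5, 6, 7]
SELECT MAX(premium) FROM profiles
True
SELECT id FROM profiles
[1, 2, 3, 4, 5, 6, 7]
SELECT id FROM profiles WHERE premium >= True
[1, 3, 6]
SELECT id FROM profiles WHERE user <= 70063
[1, 5]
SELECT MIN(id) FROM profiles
1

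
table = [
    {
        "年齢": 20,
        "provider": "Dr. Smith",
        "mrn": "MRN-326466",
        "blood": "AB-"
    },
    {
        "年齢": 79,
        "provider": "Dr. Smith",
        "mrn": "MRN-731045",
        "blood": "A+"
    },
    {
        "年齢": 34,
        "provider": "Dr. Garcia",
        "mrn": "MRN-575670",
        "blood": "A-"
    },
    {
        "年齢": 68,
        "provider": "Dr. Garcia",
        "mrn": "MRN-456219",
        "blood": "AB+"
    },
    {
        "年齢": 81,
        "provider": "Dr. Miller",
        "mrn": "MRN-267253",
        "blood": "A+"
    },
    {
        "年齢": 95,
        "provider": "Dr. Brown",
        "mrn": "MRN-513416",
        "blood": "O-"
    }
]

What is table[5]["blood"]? "O-"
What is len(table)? 6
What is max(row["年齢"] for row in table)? 95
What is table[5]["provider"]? "Dr. Brown"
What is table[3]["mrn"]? "MRN-456219"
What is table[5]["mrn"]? "MRN-513416"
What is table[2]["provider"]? "Dr. Garcia"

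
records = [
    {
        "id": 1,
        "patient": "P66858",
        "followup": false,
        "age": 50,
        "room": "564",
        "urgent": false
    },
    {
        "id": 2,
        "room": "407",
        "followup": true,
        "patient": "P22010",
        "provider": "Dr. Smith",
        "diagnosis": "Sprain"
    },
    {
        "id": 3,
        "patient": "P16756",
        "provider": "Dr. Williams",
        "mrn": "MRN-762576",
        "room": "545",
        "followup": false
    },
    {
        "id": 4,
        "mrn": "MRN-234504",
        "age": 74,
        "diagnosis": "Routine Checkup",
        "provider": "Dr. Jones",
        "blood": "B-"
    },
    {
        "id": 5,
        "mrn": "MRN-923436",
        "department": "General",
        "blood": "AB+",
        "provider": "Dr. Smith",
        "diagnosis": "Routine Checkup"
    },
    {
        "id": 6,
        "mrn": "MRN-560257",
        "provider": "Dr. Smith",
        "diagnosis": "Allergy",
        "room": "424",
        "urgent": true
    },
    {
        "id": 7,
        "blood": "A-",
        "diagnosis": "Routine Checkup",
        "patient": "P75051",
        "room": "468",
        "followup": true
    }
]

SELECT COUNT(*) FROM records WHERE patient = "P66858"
1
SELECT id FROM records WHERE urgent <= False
[1]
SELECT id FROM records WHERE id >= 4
[4, 5, 6, 7]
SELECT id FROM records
[1, 2, 3, 4, 5, 6, 7]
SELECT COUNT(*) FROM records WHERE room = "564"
1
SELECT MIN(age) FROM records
50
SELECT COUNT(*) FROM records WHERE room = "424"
1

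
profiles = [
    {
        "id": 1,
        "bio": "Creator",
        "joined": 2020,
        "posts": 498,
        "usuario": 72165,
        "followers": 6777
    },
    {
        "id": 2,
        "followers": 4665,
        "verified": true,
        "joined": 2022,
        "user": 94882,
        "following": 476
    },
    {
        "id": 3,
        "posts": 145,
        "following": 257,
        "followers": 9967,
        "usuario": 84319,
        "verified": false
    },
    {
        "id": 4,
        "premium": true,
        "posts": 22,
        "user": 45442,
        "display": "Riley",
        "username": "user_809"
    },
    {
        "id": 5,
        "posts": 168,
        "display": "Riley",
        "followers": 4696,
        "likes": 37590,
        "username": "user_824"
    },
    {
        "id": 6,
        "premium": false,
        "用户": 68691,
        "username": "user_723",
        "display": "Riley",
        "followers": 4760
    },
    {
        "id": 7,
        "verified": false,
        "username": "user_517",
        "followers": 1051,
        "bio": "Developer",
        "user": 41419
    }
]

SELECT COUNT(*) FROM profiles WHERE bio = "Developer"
1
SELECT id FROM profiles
[1, 2, 3, 4, 5, 6, 7]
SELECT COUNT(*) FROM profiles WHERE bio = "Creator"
1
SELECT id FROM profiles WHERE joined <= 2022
[1, 2]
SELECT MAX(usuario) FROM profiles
84319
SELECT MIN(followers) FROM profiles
1051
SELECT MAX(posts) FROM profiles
498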